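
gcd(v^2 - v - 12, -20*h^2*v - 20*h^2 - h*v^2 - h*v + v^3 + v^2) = 1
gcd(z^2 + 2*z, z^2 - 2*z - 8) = z + 2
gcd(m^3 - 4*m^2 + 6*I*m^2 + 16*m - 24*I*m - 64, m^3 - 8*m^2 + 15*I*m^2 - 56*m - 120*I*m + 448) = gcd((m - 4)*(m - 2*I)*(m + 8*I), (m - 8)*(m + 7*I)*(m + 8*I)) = m + 8*I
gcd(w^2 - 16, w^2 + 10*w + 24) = w + 4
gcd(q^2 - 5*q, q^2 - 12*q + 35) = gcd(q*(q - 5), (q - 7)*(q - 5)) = q - 5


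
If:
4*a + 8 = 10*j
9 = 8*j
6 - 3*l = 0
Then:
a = 13/16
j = 9/8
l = 2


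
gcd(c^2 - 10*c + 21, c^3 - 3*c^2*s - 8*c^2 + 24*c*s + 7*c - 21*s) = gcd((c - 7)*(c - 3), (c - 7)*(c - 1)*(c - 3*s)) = c - 7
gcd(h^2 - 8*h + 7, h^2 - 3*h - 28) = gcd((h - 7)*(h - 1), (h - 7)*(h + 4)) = h - 7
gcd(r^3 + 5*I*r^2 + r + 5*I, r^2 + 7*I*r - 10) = r + 5*I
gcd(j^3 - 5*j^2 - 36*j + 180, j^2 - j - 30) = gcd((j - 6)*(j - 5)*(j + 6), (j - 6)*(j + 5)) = j - 6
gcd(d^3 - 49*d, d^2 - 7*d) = d^2 - 7*d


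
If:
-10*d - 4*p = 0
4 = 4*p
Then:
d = -2/5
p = 1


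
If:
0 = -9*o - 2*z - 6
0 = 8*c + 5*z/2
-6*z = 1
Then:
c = 5/96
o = -17/27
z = -1/6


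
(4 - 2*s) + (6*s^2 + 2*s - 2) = 6*s^2 + 2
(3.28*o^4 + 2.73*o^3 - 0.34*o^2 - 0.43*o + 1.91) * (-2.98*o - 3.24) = -9.7744*o^5 - 18.7626*o^4 - 7.832*o^3 + 2.383*o^2 - 4.2986*o - 6.1884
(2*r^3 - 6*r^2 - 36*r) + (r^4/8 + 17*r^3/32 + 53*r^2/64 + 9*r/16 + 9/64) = r^4/8 + 81*r^3/32 - 331*r^2/64 - 567*r/16 + 9/64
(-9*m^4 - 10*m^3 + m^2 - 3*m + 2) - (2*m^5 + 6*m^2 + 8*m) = -2*m^5 - 9*m^4 - 10*m^3 - 5*m^2 - 11*m + 2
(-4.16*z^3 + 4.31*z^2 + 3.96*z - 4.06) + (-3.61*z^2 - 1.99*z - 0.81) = -4.16*z^3 + 0.7*z^2 + 1.97*z - 4.87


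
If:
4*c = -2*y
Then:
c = -y/2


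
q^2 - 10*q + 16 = (q - 8)*(q - 2)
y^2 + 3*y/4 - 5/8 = (y - 1/2)*(y + 5/4)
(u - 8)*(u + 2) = u^2 - 6*u - 16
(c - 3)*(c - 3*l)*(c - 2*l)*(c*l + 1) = c^4*l - 5*c^3*l^2 - 3*c^3*l + c^3 + 6*c^2*l^3 + 15*c^2*l^2 - 5*c^2*l - 3*c^2 - 18*c*l^3 + 6*c*l^2 + 15*c*l - 18*l^2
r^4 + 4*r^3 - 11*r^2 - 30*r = r*(r - 3)*(r + 2)*(r + 5)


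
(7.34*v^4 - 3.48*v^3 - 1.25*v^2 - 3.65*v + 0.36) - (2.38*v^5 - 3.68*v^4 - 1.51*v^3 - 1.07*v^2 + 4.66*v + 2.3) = -2.38*v^5 + 11.02*v^4 - 1.97*v^3 - 0.18*v^2 - 8.31*v - 1.94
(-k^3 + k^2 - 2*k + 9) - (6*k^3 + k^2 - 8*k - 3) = -7*k^3 + 6*k + 12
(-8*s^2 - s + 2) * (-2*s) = 16*s^3 + 2*s^2 - 4*s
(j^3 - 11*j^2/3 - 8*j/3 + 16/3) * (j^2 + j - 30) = j^5 - 8*j^4/3 - 109*j^3/3 + 338*j^2/3 + 256*j/3 - 160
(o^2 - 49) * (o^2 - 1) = o^4 - 50*o^2 + 49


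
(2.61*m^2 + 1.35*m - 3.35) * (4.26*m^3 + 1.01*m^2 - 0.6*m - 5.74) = 11.1186*m^5 + 8.3871*m^4 - 14.4735*m^3 - 19.1749*m^2 - 5.739*m + 19.229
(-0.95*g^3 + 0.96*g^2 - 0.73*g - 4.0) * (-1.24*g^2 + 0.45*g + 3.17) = 1.178*g^5 - 1.6179*g^4 - 1.6743*g^3 + 7.6747*g^2 - 4.1141*g - 12.68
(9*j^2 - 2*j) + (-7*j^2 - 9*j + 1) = 2*j^2 - 11*j + 1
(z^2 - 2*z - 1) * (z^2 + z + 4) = z^4 - z^3 + z^2 - 9*z - 4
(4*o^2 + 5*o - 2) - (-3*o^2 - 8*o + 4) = 7*o^2 + 13*o - 6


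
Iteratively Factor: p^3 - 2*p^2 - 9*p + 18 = (p - 3)*(p^2 + p - 6) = (p - 3)*(p - 2)*(p + 3)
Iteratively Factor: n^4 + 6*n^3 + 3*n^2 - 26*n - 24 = (n + 1)*(n^3 + 5*n^2 - 2*n - 24) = (n + 1)*(n + 3)*(n^2 + 2*n - 8) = (n - 2)*(n + 1)*(n + 3)*(n + 4)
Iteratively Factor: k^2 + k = (k + 1)*(k)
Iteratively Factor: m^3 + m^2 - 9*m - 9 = (m + 3)*(m^2 - 2*m - 3) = (m - 3)*(m + 3)*(m + 1)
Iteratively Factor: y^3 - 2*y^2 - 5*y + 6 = (y + 2)*(y^2 - 4*y + 3) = (y - 1)*(y + 2)*(y - 3)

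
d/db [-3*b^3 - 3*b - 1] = -9*b^2 - 3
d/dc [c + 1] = 1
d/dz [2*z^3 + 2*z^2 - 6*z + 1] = 6*z^2 + 4*z - 6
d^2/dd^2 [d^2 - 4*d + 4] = 2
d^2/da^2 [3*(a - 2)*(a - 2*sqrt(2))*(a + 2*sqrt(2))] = 18*a - 12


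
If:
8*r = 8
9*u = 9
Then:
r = 1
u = 1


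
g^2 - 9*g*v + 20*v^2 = (g - 5*v)*(g - 4*v)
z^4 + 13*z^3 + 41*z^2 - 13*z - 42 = (z - 1)*(z + 1)*(z + 6)*(z + 7)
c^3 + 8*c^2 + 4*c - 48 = (c - 2)*(c + 4)*(c + 6)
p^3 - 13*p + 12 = (p - 3)*(p - 1)*(p + 4)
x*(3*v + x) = 3*v*x + x^2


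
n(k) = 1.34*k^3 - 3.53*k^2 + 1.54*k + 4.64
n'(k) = 4.02*k^2 - 7.06*k + 1.54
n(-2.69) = -51.13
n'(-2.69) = 49.62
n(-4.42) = -186.84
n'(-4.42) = 111.28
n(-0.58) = 2.30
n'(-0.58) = 6.99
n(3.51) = 24.50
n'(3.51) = 26.29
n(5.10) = 98.43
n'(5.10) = 70.09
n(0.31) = 4.82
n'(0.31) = -0.26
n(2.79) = 10.56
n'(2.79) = 13.13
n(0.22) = 4.82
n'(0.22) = 0.18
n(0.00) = 4.64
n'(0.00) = 1.54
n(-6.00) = -421.12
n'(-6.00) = 188.62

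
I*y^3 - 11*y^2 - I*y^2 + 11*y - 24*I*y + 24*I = (y + 3*I)*(y + 8*I)*(I*y - I)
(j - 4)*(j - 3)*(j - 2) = j^3 - 9*j^2 + 26*j - 24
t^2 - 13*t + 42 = (t - 7)*(t - 6)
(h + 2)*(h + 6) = h^2 + 8*h + 12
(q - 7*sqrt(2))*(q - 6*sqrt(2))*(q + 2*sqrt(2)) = q^3 - 11*sqrt(2)*q^2 + 32*q + 168*sqrt(2)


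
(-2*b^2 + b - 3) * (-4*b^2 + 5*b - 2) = 8*b^4 - 14*b^3 + 21*b^2 - 17*b + 6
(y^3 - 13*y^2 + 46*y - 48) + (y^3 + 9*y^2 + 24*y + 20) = 2*y^3 - 4*y^2 + 70*y - 28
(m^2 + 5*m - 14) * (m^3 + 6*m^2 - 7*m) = m^5 + 11*m^4 + 9*m^3 - 119*m^2 + 98*m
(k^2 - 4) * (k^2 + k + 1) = k^4 + k^3 - 3*k^2 - 4*k - 4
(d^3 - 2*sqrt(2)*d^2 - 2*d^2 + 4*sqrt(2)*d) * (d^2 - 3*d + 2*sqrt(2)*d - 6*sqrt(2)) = d^5 - 5*d^4 - 2*d^3 + 40*d^2 - 48*d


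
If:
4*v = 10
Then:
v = 5/2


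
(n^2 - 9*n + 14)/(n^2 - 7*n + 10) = (n - 7)/(n - 5)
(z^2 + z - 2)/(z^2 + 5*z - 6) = (z + 2)/(z + 6)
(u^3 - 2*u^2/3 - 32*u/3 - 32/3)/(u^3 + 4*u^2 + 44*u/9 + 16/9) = 3*(u - 4)/(3*u + 2)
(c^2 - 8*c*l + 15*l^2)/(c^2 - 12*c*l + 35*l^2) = (c - 3*l)/(c - 7*l)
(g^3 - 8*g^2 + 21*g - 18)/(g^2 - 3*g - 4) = (-g^3 + 8*g^2 - 21*g + 18)/(-g^2 + 3*g + 4)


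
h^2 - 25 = (h - 5)*(h + 5)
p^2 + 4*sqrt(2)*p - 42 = (p - 3*sqrt(2))*(p + 7*sqrt(2))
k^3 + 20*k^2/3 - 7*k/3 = k*(k - 1/3)*(k + 7)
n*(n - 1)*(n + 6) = n^3 + 5*n^2 - 6*n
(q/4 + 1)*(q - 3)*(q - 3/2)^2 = q^4/4 - q^3/2 - 51*q^2/16 + 153*q/16 - 27/4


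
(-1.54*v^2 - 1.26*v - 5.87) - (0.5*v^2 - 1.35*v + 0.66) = -2.04*v^2 + 0.0900000000000001*v - 6.53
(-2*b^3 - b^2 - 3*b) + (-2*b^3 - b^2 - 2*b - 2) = -4*b^3 - 2*b^2 - 5*b - 2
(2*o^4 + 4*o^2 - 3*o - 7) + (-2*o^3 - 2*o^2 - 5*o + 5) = 2*o^4 - 2*o^3 + 2*o^2 - 8*o - 2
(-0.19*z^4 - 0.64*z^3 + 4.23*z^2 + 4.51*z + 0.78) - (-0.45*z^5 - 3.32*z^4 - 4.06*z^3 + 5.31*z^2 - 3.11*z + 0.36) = 0.45*z^5 + 3.13*z^4 + 3.42*z^3 - 1.08*z^2 + 7.62*z + 0.42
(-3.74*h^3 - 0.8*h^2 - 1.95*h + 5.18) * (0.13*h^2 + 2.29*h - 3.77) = -0.4862*h^5 - 8.6686*h^4 + 12.0143*h^3 - 0.7761*h^2 + 19.2137*h - 19.5286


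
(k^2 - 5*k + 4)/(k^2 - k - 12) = (k - 1)/(k + 3)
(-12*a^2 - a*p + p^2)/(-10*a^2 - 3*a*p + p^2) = (12*a^2 + a*p - p^2)/(10*a^2 + 3*a*p - p^2)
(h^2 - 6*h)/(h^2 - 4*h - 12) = h/(h + 2)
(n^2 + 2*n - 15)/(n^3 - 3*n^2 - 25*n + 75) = 1/(n - 5)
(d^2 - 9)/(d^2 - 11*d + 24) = (d + 3)/(d - 8)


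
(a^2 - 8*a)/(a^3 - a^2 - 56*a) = 1/(a + 7)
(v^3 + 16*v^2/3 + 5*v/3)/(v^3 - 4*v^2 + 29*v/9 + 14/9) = 3*v*(v + 5)/(3*v^2 - 13*v + 14)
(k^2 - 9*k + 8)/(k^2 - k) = (k - 8)/k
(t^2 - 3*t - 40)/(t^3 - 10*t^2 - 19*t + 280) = 1/(t - 7)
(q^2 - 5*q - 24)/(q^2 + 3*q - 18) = (q^2 - 5*q - 24)/(q^2 + 3*q - 18)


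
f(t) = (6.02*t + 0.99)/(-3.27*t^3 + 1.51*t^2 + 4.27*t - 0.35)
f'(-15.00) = -0.00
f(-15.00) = -0.01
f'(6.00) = 0.02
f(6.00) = -0.06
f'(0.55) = -0.34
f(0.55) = 2.25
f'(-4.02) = -0.05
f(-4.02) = -0.11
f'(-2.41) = -0.28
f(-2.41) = -0.31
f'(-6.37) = -0.01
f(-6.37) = -0.04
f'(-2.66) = -0.20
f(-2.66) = -0.25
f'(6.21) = 0.02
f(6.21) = -0.05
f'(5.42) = 0.03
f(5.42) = -0.07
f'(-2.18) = -0.41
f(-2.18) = -0.39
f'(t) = (6.02*t + 0.99)*(9.81*t^2 - 3.02*t - 4.27)/(-3.27*t^3 + 1.51*t^2 + 4.27*t - 0.35)^2 + 6.02/(-3.27*t^3 + 1.51*t^2 + 4.27*t - 0.35) = (39.3708*t^3 + 0.621700000000001*t^2 - 2.9898*t - 6.3343)/(10.6929*t^6 - 9.8754*t^5 - 25.6457*t^4 + 15.1844*t^3 + 17.1759*t^2 - 2.989*t + 0.1225)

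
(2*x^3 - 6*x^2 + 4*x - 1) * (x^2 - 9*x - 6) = 2*x^5 - 24*x^4 + 46*x^3 - x^2 - 15*x + 6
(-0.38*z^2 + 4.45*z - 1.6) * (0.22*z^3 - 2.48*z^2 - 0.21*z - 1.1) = -0.0836*z^5 + 1.9214*z^4 - 11.3082*z^3 + 3.4515*z^2 - 4.559*z + 1.76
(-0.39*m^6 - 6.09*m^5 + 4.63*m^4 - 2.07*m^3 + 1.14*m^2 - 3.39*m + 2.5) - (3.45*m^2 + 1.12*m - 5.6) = -0.39*m^6 - 6.09*m^5 + 4.63*m^4 - 2.07*m^3 - 2.31*m^2 - 4.51*m + 8.1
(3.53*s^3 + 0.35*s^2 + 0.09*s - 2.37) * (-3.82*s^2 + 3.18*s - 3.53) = -13.4846*s^5 + 9.8884*s^4 - 11.6917*s^3 + 8.1041*s^2 - 7.8543*s + 8.3661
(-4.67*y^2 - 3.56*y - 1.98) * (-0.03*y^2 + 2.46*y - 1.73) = 0.1401*y^4 - 11.3814*y^3 - 0.6191*y^2 + 1.288*y + 3.4254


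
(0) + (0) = 0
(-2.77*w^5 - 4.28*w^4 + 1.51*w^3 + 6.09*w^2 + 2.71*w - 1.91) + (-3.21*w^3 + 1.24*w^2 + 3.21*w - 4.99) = -2.77*w^5 - 4.28*w^4 - 1.7*w^3 + 7.33*w^2 + 5.92*w - 6.9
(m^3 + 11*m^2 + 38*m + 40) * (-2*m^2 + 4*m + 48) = -2*m^5 - 18*m^4 + 16*m^3 + 600*m^2 + 1984*m + 1920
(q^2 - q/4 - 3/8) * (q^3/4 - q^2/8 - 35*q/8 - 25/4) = q^5/4 - 3*q^4/16 - 71*q^3/16 - 327*q^2/64 + 205*q/64 + 75/32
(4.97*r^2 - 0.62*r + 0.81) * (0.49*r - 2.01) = 2.4353*r^3 - 10.2935*r^2 + 1.6431*r - 1.6281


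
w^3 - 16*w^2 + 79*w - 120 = (w - 8)*(w - 5)*(w - 3)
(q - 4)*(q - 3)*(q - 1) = q^3 - 8*q^2 + 19*q - 12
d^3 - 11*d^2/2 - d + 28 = (d - 4)*(d - 7/2)*(d + 2)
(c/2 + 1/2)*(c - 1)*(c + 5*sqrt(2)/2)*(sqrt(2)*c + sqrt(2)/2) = sqrt(2)*c^4/2 + sqrt(2)*c^3/4 + 5*c^3/2 - sqrt(2)*c^2/2 + 5*c^2/4 - 5*c/2 - sqrt(2)*c/4 - 5/4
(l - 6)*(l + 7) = l^2 + l - 42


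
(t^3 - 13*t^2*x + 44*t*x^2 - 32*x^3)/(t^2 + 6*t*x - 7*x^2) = (t^2 - 12*t*x + 32*x^2)/(t + 7*x)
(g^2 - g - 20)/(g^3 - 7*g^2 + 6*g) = (g^2 - g - 20)/(g*(g^2 - 7*g + 6))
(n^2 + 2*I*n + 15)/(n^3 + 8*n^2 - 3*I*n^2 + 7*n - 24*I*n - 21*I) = (n + 5*I)/(n^2 + 8*n + 7)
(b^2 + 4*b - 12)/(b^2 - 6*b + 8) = (b + 6)/(b - 4)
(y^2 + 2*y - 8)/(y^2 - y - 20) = (y - 2)/(y - 5)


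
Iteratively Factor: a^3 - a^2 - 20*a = (a + 4)*(a^2 - 5*a) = (a - 5)*(a + 4)*(a)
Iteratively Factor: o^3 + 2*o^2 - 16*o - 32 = (o + 2)*(o^2 - 16) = (o + 2)*(o + 4)*(o - 4)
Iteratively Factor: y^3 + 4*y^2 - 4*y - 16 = (y + 2)*(y^2 + 2*y - 8) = (y + 2)*(y + 4)*(y - 2)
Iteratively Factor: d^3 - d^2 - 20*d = (d + 4)*(d^2 - 5*d) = (d - 5)*(d + 4)*(d)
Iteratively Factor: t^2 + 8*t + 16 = (t + 4)*(t + 4)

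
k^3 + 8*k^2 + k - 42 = (k - 2)*(k + 3)*(k + 7)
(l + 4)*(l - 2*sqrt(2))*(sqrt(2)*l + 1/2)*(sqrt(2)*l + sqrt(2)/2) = 2*l^4 - 7*sqrt(2)*l^3/2 + 9*l^3 - 63*sqrt(2)*l^2/4 + 2*l^2 - 7*sqrt(2)*l - 9*l - 4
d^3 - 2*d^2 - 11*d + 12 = (d - 4)*(d - 1)*(d + 3)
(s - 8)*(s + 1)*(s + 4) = s^3 - 3*s^2 - 36*s - 32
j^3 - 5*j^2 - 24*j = j*(j - 8)*(j + 3)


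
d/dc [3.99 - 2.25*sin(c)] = -2.25*cos(c)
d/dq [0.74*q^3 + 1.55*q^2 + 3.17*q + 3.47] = 2.22*q^2 + 3.1*q + 3.17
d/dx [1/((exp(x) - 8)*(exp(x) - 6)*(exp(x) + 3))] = (-(exp(x) - 8)*(exp(x) - 6) - (exp(x) - 8)*(exp(x) + 3) - (exp(x) - 6)*(exp(x) + 3))*exp(x)/((exp(x) - 8)^2*(exp(x) - 6)^2*(exp(x) + 3)^2)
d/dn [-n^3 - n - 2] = -3*n^2 - 1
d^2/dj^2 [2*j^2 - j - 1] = 4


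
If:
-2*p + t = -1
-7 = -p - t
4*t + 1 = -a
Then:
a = -55/3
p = 8/3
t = 13/3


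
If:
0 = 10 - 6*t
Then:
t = 5/3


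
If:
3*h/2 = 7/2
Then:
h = 7/3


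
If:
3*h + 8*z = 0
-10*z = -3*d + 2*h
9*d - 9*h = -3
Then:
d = -7/57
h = 4/19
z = -3/38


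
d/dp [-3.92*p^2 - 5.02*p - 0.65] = -7.84*p - 5.02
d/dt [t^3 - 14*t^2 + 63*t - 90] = 3*t^2 - 28*t + 63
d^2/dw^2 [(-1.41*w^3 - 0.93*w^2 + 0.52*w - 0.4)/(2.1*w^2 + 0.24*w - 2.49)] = (-9.38437199999998*w^3 - 34.706124*w^2 - 37.347966*w - 15.139962)/(9.261*w^6 + 3.1752*w^5 - 32.57982*w^4 - 7.515936*w^3 + 38.630358*w^2 + 4.464072*w - 15.438249)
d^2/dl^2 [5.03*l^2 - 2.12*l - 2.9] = 10.0600000000000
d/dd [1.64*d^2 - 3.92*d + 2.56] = 3.28*d - 3.92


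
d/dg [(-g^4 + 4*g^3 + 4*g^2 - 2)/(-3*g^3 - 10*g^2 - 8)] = g*(3*g^5 + 20*g^4 - 28*g^3 + 32*g^2 - 114*g - 104)/(9*g^6 + 60*g^5 + 100*g^4 + 48*g^3 + 160*g^2 + 64)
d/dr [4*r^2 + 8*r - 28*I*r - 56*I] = 8*r + 8 - 28*I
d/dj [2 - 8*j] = -8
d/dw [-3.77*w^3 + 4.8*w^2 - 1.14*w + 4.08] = -11.31*w^2 + 9.6*w - 1.14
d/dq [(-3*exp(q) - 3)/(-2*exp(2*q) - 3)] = 3*(-4*(exp(q) + 1)*exp(q) + 2*exp(2*q) + 3)*exp(q)/(2*exp(2*q) + 3)^2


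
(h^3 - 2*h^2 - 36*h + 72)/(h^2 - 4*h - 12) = (h^2 + 4*h - 12)/(h + 2)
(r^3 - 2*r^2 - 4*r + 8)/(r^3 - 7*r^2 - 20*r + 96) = (r^3 - 2*r^2 - 4*r + 8)/(r^3 - 7*r^2 - 20*r + 96)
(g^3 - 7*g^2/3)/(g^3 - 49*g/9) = 3*g/(3*g + 7)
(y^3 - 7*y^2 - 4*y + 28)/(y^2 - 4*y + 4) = (y^2 - 5*y - 14)/(y - 2)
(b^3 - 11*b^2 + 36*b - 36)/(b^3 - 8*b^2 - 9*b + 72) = (b^2 - 8*b + 12)/(b^2 - 5*b - 24)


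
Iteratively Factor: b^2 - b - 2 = (b + 1)*(b - 2)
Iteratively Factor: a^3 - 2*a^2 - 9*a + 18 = (a - 3)*(a^2 + a - 6) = (a - 3)*(a - 2)*(a + 3)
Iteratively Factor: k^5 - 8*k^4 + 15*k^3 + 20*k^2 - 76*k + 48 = (k - 3)*(k^4 - 5*k^3 + 20*k - 16) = (k - 3)*(k - 2)*(k^3 - 3*k^2 - 6*k + 8) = (k - 3)*(k - 2)*(k - 1)*(k^2 - 2*k - 8) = (k - 4)*(k - 3)*(k - 2)*(k - 1)*(k + 2)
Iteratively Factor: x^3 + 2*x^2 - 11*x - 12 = (x + 4)*(x^2 - 2*x - 3) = (x - 3)*(x + 4)*(x + 1)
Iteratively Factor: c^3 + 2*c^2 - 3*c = (c + 3)*(c^2 - c) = c*(c + 3)*(c - 1)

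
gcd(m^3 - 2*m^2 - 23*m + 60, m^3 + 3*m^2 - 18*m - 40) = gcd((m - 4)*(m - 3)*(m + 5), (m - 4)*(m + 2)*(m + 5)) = m^2 + m - 20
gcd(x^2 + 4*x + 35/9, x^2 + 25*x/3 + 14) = x + 7/3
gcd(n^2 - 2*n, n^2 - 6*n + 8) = n - 2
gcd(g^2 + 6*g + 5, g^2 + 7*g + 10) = g + 5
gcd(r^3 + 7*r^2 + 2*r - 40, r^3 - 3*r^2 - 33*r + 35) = r + 5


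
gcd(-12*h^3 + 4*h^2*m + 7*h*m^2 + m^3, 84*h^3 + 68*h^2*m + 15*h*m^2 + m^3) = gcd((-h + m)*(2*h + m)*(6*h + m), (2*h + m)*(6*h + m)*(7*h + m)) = 12*h^2 + 8*h*m + m^2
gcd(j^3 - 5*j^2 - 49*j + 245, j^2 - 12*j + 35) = j^2 - 12*j + 35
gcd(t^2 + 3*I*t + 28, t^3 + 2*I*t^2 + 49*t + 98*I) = t + 7*I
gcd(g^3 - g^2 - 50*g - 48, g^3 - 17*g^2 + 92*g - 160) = g - 8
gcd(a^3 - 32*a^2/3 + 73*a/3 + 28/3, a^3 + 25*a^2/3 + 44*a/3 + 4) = a + 1/3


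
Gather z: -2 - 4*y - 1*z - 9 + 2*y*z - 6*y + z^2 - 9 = -10*y + z^2 + z*(2*y - 1) - 20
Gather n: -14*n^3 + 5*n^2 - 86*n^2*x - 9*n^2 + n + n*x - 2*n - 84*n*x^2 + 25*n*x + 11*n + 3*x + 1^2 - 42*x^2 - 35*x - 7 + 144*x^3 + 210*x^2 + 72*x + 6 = -14*n^3 + n^2*(-86*x - 4) + n*(-84*x^2 + 26*x + 10) + 144*x^3 + 168*x^2 + 40*x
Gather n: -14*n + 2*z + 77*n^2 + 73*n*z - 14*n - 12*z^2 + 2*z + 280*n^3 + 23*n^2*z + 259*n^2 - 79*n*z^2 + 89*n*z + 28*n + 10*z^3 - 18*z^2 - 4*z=280*n^3 + n^2*(23*z + 336) + n*(-79*z^2 + 162*z) + 10*z^3 - 30*z^2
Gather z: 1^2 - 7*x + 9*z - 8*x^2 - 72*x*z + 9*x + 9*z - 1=-8*x^2 + 2*x + z*(18 - 72*x)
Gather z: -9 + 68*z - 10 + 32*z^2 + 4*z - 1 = 32*z^2 + 72*z - 20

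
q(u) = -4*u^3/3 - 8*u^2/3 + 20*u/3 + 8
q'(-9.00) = -269.33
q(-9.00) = 704.00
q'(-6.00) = -105.33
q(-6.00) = 160.00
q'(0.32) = 4.55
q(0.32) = 9.82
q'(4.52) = -99.16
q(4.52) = -139.47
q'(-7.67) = -187.74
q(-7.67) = 401.61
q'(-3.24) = -18.04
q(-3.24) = 3.76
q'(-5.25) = -75.58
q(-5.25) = 92.44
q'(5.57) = -147.14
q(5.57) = -268.01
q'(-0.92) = 8.19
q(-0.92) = 0.65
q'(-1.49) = 5.73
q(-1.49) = -3.44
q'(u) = -4*u^2 - 16*u/3 + 20/3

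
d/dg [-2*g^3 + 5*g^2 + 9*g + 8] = -6*g^2 + 10*g + 9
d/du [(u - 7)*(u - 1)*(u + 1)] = 3*u^2 - 14*u - 1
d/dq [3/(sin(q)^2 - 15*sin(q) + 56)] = 3*(15 - 2*sin(q))*cos(q)/(sin(q)^2 - 15*sin(q) + 56)^2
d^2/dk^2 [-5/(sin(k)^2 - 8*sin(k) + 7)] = 10*(2*sin(k)^3 - 10*sin(k)^2 + 5*sin(k) + 57)/((sin(k) - 7)^3*(sin(k) - 1)^2)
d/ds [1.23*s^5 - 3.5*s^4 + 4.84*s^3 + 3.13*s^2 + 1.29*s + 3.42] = 6.15*s^4 - 14.0*s^3 + 14.52*s^2 + 6.26*s + 1.29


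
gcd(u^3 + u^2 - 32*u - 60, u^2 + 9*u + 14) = u + 2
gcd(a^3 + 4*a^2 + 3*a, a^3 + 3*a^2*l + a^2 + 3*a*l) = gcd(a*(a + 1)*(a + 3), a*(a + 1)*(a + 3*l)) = a^2 + a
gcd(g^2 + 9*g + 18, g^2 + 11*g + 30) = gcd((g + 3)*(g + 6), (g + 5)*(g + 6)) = g + 6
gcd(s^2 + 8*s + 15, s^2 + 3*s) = s + 3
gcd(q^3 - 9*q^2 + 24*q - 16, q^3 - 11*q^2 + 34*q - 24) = q^2 - 5*q + 4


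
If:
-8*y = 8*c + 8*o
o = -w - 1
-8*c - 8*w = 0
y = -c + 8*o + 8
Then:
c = 1/9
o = -8/9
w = -1/9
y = 7/9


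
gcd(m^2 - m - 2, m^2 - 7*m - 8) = m + 1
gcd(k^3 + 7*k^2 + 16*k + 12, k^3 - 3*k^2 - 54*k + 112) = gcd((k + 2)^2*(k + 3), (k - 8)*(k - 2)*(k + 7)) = 1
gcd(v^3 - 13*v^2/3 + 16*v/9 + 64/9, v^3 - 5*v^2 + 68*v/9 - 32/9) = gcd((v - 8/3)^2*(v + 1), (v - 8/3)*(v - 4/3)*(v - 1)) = v - 8/3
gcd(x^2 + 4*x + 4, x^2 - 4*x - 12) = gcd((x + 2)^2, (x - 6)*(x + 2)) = x + 2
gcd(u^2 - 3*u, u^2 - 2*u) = u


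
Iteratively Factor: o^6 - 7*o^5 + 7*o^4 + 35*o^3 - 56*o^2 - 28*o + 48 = (o - 2)*(o^5 - 5*o^4 - 3*o^3 + 29*o^2 + 2*o - 24) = (o - 2)*(o - 1)*(o^4 - 4*o^3 - 7*o^2 + 22*o + 24) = (o - 4)*(o - 2)*(o - 1)*(o^3 - 7*o - 6) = (o - 4)*(o - 2)*(o - 1)*(o + 2)*(o^2 - 2*o - 3) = (o - 4)*(o - 3)*(o - 2)*(o - 1)*(o + 2)*(o + 1)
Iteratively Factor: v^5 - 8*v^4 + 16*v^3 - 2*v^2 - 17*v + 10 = (v - 2)*(v^4 - 6*v^3 + 4*v^2 + 6*v - 5) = (v - 5)*(v - 2)*(v^3 - v^2 - v + 1) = (v - 5)*(v - 2)*(v - 1)*(v^2 - 1) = (v - 5)*(v - 2)*(v - 1)^2*(v + 1)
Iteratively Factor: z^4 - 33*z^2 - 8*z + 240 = (z - 5)*(z^3 + 5*z^2 - 8*z - 48) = (z - 5)*(z - 3)*(z^2 + 8*z + 16) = (z - 5)*(z - 3)*(z + 4)*(z + 4)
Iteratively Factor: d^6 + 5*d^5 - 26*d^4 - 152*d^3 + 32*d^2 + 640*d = (d)*(d^5 + 5*d^4 - 26*d^3 - 152*d^2 + 32*d + 640) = d*(d - 5)*(d^4 + 10*d^3 + 24*d^2 - 32*d - 128) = d*(d - 5)*(d + 4)*(d^3 + 6*d^2 - 32) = d*(d - 5)*(d - 2)*(d + 4)*(d^2 + 8*d + 16) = d*(d - 5)*(d - 2)*(d + 4)^2*(d + 4)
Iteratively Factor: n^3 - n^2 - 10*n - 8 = (n - 4)*(n^2 + 3*n + 2) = (n - 4)*(n + 1)*(n + 2)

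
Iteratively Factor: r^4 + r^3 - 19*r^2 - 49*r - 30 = (r - 5)*(r^3 + 6*r^2 + 11*r + 6) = (r - 5)*(r + 3)*(r^2 + 3*r + 2) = (r - 5)*(r + 2)*(r + 3)*(r + 1)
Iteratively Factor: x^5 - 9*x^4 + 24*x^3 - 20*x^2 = (x - 2)*(x^4 - 7*x^3 + 10*x^2) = (x - 2)^2*(x^3 - 5*x^2) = x*(x - 2)^2*(x^2 - 5*x) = x*(x - 5)*(x - 2)^2*(x)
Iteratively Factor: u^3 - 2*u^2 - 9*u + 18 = (u + 3)*(u^2 - 5*u + 6) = (u - 2)*(u + 3)*(u - 3)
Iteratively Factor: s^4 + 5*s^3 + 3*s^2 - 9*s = (s + 3)*(s^3 + 2*s^2 - 3*s) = (s + 3)^2*(s^2 - s) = s*(s + 3)^2*(s - 1)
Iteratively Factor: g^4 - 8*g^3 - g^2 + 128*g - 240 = (g + 4)*(g^3 - 12*g^2 + 47*g - 60) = (g - 4)*(g + 4)*(g^2 - 8*g + 15) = (g - 4)*(g - 3)*(g + 4)*(g - 5)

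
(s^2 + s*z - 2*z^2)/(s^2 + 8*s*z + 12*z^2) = (s - z)/(s + 6*z)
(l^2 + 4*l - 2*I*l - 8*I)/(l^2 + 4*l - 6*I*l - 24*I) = (l - 2*I)/(l - 6*I)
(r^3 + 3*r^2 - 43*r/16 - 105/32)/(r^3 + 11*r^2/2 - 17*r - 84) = (r^2 - r/2 - 15/16)/(r^2 + 2*r - 24)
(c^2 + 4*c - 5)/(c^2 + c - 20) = (c - 1)/(c - 4)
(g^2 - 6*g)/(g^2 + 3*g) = (g - 6)/(g + 3)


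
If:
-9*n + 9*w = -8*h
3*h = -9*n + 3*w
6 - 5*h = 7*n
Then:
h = -108/29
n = 102/29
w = 198/29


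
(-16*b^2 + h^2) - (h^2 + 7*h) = -16*b^2 - 7*h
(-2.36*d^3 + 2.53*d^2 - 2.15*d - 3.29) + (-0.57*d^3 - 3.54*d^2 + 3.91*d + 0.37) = -2.93*d^3 - 1.01*d^2 + 1.76*d - 2.92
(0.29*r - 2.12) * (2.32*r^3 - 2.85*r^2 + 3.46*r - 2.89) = 0.6728*r^4 - 5.7449*r^3 + 7.0454*r^2 - 8.1733*r + 6.1268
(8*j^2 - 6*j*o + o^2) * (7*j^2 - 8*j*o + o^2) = 56*j^4 - 106*j^3*o + 63*j^2*o^2 - 14*j*o^3 + o^4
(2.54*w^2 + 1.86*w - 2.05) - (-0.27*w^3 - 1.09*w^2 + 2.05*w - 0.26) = 0.27*w^3 + 3.63*w^2 - 0.19*w - 1.79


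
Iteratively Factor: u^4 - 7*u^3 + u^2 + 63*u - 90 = (u + 3)*(u^3 - 10*u^2 + 31*u - 30) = (u - 3)*(u + 3)*(u^2 - 7*u + 10) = (u - 5)*(u - 3)*(u + 3)*(u - 2)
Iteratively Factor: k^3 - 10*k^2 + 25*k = (k)*(k^2 - 10*k + 25) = k*(k - 5)*(k - 5)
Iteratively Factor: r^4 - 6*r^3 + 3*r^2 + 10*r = (r + 1)*(r^3 - 7*r^2 + 10*r) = (r - 2)*(r + 1)*(r^2 - 5*r) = (r - 5)*(r - 2)*(r + 1)*(r)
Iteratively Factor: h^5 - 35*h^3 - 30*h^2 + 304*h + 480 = (h + 4)*(h^4 - 4*h^3 - 19*h^2 + 46*h + 120) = (h - 5)*(h + 4)*(h^3 + h^2 - 14*h - 24) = (h - 5)*(h + 2)*(h + 4)*(h^2 - h - 12) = (h - 5)*(h - 4)*(h + 2)*(h + 4)*(h + 3)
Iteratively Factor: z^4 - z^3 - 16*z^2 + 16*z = (z - 1)*(z^3 - 16*z) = (z - 4)*(z - 1)*(z^2 + 4*z) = z*(z - 4)*(z - 1)*(z + 4)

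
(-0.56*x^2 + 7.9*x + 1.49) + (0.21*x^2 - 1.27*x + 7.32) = -0.35*x^2 + 6.63*x + 8.81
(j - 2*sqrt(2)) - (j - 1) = 1 - 2*sqrt(2)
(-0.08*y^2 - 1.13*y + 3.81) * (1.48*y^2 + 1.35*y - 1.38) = -0.1184*y^4 - 1.7804*y^3 + 4.2237*y^2 + 6.7029*y - 5.2578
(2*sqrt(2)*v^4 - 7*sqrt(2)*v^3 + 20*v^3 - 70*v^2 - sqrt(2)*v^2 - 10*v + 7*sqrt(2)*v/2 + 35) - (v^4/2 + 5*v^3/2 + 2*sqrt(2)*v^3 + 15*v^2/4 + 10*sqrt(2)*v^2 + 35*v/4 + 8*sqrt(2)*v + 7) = -v^4/2 + 2*sqrt(2)*v^4 - 9*sqrt(2)*v^3 + 35*v^3/2 - 295*v^2/4 - 11*sqrt(2)*v^2 - 75*v/4 - 9*sqrt(2)*v/2 + 28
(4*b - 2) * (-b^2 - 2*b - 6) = -4*b^3 - 6*b^2 - 20*b + 12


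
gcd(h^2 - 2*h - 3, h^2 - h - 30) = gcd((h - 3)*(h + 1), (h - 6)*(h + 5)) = 1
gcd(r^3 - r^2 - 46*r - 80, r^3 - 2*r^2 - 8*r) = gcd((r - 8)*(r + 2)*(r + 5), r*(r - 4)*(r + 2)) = r + 2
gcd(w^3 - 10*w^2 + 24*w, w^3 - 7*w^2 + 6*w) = w^2 - 6*w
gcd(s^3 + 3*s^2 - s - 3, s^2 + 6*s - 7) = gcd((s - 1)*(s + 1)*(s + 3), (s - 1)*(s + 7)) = s - 1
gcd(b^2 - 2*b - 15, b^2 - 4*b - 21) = b + 3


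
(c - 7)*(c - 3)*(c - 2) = c^3 - 12*c^2 + 41*c - 42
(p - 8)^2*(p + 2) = p^3 - 14*p^2 + 32*p + 128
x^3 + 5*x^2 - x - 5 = (x - 1)*(x + 1)*(x + 5)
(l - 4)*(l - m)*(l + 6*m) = l^3 + 5*l^2*m - 4*l^2 - 6*l*m^2 - 20*l*m + 24*m^2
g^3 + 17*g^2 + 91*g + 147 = (g + 3)*(g + 7)^2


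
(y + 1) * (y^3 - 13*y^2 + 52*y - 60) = y^4 - 12*y^3 + 39*y^2 - 8*y - 60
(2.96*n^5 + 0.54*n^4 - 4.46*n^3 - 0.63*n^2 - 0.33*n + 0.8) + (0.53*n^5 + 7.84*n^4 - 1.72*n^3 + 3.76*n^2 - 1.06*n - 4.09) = 3.49*n^5 + 8.38*n^4 - 6.18*n^3 + 3.13*n^2 - 1.39*n - 3.29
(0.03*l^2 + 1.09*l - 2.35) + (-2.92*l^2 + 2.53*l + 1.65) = -2.89*l^2 + 3.62*l - 0.7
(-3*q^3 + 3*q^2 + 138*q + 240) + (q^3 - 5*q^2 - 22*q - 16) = -2*q^3 - 2*q^2 + 116*q + 224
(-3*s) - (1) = -3*s - 1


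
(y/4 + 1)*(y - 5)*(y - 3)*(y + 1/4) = y^4/4 - 15*y^3/16 - 9*y^2/2 + 223*y/16 + 15/4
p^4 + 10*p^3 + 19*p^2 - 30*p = p*(p - 1)*(p + 5)*(p + 6)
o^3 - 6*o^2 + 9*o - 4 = (o - 4)*(o - 1)^2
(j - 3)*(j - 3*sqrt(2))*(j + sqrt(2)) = j^3 - 3*j^2 - 2*sqrt(2)*j^2 - 6*j + 6*sqrt(2)*j + 18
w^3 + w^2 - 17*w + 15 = (w - 3)*(w - 1)*(w + 5)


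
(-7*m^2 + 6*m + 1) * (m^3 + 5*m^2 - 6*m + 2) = -7*m^5 - 29*m^4 + 73*m^3 - 45*m^2 + 6*m + 2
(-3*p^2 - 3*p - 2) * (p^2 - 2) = -3*p^4 - 3*p^3 + 4*p^2 + 6*p + 4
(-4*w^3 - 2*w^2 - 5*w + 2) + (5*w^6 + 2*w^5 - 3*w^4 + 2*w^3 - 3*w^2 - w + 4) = 5*w^6 + 2*w^5 - 3*w^4 - 2*w^3 - 5*w^2 - 6*w + 6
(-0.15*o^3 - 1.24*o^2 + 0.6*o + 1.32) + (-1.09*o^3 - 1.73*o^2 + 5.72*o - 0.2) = -1.24*o^3 - 2.97*o^2 + 6.32*o + 1.12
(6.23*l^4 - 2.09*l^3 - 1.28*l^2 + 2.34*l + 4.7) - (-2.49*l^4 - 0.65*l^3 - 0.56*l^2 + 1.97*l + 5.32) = 8.72*l^4 - 1.44*l^3 - 0.72*l^2 + 0.37*l - 0.62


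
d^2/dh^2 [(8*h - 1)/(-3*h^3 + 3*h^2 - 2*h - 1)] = 2*(-216*h^5 + 270*h^4 - 96*h^3 + 189*h^2 - 99*h + 23)/(27*h^9 - 81*h^8 + 135*h^7 - 108*h^6 + 36*h^5 + 27*h^4 - 19*h^3 + 3*h^2 + 6*h + 1)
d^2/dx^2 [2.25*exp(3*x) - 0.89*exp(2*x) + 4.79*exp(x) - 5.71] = (20.25*exp(2*x) - 3.56*exp(x) + 4.79)*exp(x)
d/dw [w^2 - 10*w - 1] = 2*w - 10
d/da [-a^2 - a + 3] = -2*a - 1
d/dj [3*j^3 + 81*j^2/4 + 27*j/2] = 9*j^2 + 81*j/2 + 27/2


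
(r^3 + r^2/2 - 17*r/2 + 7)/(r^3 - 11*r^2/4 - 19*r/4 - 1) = 2*(-2*r^3 - r^2 + 17*r - 14)/(-4*r^3 + 11*r^2 + 19*r + 4)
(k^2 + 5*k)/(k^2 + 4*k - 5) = k/(k - 1)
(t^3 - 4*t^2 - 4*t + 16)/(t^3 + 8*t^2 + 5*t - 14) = (t^2 - 6*t + 8)/(t^2 + 6*t - 7)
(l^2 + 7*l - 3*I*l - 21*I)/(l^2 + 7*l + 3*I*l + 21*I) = (l - 3*I)/(l + 3*I)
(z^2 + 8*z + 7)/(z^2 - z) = (z^2 + 8*z + 7)/(z*(z - 1))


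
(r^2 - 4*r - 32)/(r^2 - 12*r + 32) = (r + 4)/(r - 4)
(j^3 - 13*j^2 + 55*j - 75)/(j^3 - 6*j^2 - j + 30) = (j - 5)/(j + 2)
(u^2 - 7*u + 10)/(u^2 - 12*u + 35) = (u - 2)/(u - 7)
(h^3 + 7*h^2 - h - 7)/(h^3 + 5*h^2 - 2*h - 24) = (h^3 + 7*h^2 - h - 7)/(h^3 + 5*h^2 - 2*h - 24)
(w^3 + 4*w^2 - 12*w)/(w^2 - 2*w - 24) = w*(-w^2 - 4*w + 12)/(-w^2 + 2*w + 24)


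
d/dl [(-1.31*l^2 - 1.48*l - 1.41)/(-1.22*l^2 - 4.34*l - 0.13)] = (3.8798*l^2 - 3.0998*l - 5.927)/(1.4884*l^4 + 10.5896*l^3 + 19.1528*l^2 + 1.1284*l + 0.0169)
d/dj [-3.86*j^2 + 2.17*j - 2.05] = 2.17 - 7.72*j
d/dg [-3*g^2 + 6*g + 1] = 6 - 6*g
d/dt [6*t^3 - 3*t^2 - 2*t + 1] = 18*t^2 - 6*t - 2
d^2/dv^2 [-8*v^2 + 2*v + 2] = -16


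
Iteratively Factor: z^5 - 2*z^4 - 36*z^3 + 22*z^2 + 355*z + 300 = (z + 3)*(z^4 - 5*z^3 - 21*z^2 + 85*z + 100) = (z + 3)*(z + 4)*(z^3 - 9*z^2 + 15*z + 25) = (z - 5)*(z + 3)*(z + 4)*(z^2 - 4*z - 5) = (z - 5)^2*(z + 3)*(z + 4)*(z + 1)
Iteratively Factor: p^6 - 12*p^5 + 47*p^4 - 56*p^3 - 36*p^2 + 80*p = (p - 4)*(p^5 - 8*p^4 + 15*p^3 + 4*p^2 - 20*p) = (p - 4)*(p + 1)*(p^4 - 9*p^3 + 24*p^2 - 20*p) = (p - 4)*(p - 2)*(p + 1)*(p^3 - 7*p^2 + 10*p) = (p - 5)*(p - 4)*(p - 2)*(p + 1)*(p^2 - 2*p) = p*(p - 5)*(p - 4)*(p - 2)*(p + 1)*(p - 2)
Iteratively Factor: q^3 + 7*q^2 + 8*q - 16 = (q - 1)*(q^2 + 8*q + 16) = (q - 1)*(q + 4)*(q + 4)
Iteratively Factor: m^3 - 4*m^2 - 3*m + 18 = (m + 2)*(m^2 - 6*m + 9) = (m - 3)*(m + 2)*(m - 3)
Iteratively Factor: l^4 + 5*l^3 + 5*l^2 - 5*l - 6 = (l + 2)*(l^3 + 3*l^2 - l - 3) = (l + 1)*(l + 2)*(l^2 + 2*l - 3) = (l - 1)*(l + 1)*(l + 2)*(l + 3)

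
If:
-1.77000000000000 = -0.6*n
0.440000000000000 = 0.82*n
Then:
No Solution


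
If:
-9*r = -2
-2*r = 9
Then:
No Solution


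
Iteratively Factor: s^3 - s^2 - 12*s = (s - 4)*(s^2 + 3*s) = (s - 4)*(s + 3)*(s)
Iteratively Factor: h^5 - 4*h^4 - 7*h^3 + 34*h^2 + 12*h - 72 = (h + 2)*(h^4 - 6*h^3 + 5*h^2 + 24*h - 36) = (h + 2)^2*(h^3 - 8*h^2 + 21*h - 18) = (h - 3)*(h + 2)^2*(h^2 - 5*h + 6) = (h - 3)*(h - 2)*(h + 2)^2*(h - 3)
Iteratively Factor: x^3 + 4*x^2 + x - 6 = (x - 1)*(x^2 + 5*x + 6) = (x - 1)*(x + 2)*(x + 3)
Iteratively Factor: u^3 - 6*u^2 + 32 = (u - 4)*(u^2 - 2*u - 8) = (u - 4)^2*(u + 2)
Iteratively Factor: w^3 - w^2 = (w)*(w^2 - w) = w*(w - 1)*(w)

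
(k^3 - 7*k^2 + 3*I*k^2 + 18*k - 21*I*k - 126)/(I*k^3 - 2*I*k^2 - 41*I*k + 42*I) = (-I*k^2 + 3*k - 18*I)/(k^2 + 5*k - 6)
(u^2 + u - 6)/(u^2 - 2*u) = (u + 3)/u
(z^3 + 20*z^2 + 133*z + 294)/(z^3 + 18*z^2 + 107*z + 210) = (z + 7)/(z + 5)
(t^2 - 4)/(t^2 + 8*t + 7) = (t^2 - 4)/(t^2 + 8*t + 7)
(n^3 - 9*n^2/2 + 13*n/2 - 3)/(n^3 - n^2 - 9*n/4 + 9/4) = 2*(n - 2)/(2*n + 3)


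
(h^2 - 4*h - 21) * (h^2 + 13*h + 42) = h^4 + 9*h^3 - 31*h^2 - 441*h - 882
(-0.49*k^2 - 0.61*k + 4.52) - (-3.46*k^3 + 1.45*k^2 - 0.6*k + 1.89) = 3.46*k^3 - 1.94*k^2 - 0.01*k + 2.63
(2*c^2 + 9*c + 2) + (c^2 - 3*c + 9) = 3*c^2 + 6*c + 11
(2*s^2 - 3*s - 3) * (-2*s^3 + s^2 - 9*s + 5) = -4*s^5 + 8*s^4 - 15*s^3 + 34*s^2 + 12*s - 15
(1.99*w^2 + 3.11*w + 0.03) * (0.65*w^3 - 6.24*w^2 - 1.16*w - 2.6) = 1.2935*w^5 - 10.3961*w^4 - 21.6953*w^3 - 8.9688*w^2 - 8.1208*w - 0.078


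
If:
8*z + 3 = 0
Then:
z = -3/8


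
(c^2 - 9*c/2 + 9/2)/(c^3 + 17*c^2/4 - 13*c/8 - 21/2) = 4*(c - 3)/(4*c^2 + 23*c + 28)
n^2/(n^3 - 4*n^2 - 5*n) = n/(n^2 - 4*n - 5)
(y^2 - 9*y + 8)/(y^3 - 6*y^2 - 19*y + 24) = 1/(y + 3)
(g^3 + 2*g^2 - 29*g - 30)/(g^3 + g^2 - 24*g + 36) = (g^2 - 4*g - 5)/(g^2 - 5*g + 6)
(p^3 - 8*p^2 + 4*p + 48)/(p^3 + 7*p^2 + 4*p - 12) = (p^2 - 10*p + 24)/(p^2 + 5*p - 6)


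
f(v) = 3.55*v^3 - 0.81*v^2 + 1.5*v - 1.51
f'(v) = 10.65*v^2 - 1.62*v + 1.5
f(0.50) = -0.52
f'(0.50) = 3.35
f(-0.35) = -2.29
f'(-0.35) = 3.37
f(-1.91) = -32.07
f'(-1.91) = 43.45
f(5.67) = 628.06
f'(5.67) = 334.70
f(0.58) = -0.22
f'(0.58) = 4.14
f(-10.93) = -4750.09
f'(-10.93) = 1291.51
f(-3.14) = -124.11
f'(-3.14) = 111.59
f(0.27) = -1.09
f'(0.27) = 1.84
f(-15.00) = -12187.51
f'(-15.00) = 2422.05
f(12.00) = 6034.25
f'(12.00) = 1515.66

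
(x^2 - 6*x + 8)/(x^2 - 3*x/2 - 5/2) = 2*(-x^2 + 6*x - 8)/(-2*x^2 + 3*x + 5)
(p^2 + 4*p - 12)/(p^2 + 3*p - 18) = (p - 2)/(p - 3)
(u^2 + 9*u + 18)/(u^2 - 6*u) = (u^2 + 9*u + 18)/(u*(u - 6))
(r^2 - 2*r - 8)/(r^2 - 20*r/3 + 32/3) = 3*(r + 2)/(3*r - 8)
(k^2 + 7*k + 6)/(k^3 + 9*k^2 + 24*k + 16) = (k + 6)/(k^2 + 8*k + 16)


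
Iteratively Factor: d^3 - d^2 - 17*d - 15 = (d - 5)*(d^2 + 4*d + 3) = (d - 5)*(d + 3)*(d + 1)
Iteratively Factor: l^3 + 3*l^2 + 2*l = (l + 1)*(l^2 + 2*l) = (l + 1)*(l + 2)*(l)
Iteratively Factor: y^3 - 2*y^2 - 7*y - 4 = (y + 1)*(y^2 - 3*y - 4) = (y - 4)*(y + 1)*(y + 1)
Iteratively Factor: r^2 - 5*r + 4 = (r - 1)*(r - 4)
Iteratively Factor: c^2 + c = (c)*(c + 1)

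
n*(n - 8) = n^2 - 8*n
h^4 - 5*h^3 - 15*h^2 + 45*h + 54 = (h - 6)*(h - 3)*(h + 1)*(h + 3)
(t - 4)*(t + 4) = t^2 - 16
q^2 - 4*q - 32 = (q - 8)*(q + 4)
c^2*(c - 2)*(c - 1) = c^4 - 3*c^3 + 2*c^2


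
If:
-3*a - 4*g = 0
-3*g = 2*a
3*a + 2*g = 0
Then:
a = 0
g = 0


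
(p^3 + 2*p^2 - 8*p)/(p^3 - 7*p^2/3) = 3*(p^2 + 2*p - 8)/(p*(3*p - 7))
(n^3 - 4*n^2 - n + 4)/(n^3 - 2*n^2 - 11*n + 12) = (n + 1)/(n + 3)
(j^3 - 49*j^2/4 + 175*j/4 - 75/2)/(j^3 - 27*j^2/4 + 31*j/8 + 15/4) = 2*(j - 5)/(2*j + 1)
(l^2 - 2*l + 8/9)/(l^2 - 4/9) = (3*l - 4)/(3*l + 2)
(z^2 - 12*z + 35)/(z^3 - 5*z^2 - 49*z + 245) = 1/(z + 7)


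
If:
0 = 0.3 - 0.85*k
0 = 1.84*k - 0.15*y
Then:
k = 0.35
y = 4.33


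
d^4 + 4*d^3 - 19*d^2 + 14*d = d*(d - 2)*(d - 1)*(d + 7)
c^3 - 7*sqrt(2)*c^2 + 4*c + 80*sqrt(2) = (c - 5*sqrt(2))*(c - 4*sqrt(2))*(c + 2*sqrt(2))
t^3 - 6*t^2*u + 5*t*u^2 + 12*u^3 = (t - 4*u)*(t - 3*u)*(t + u)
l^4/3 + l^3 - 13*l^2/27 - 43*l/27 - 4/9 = (l/3 + 1)*(l - 4/3)*(l + 1/3)*(l + 1)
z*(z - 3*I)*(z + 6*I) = z^3 + 3*I*z^2 + 18*z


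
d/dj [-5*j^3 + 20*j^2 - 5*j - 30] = -15*j^2 + 40*j - 5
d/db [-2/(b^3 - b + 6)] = 2*(3*b^2 - 1)/(b^3 - b + 6)^2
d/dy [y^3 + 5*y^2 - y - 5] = 3*y^2 + 10*y - 1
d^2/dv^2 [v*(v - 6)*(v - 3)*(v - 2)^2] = 20*v^3 - 156*v^2 + 348*v - 216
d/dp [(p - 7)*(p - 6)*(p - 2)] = 3*p^2 - 30*p + 68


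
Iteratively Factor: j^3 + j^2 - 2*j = (j - 1)*(j^2 + 2*j) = j*(j - 1)*(j + 2)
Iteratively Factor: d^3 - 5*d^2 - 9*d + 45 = (d + 3)*(d^2 - 8*d + 15) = (d - 3)*(d + 3)*(d - 5)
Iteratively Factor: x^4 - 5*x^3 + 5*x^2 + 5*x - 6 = (x - 3)*(x^3 - 2*x^2 - x + 2) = (x - 3)*(x - 1)*(x^2 - x - 2) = (x - 3)*(x - 1)*(x + 1)*(x - 2)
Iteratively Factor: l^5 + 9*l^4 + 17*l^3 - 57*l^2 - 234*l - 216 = (l + 2)*(l^4 + 7*l^3 + 3*l^2 - 63*l - 108) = (l + 2)*(l + 4)*(l^3 + 3*l^2 - 9*l - 27) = (l - 3)*(l + 2)*(l + 4)*(l^2 + 6*l + 9) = (l - 3)*(l + 2)*(l + 3)*(l + 4)*(l + 3)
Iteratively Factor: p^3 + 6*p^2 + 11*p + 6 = (p + 3)*(p^2 + 3*p + 2) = (p + 1)*(p + 3)*(p + 2)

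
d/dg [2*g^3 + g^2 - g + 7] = 6*g^2 + 2*g - 1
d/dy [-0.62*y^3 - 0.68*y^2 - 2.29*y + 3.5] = -1.86*y^2 - 1.36*y - 2.29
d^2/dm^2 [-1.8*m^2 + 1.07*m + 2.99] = -3.60000000000000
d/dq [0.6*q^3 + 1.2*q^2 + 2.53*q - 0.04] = 1.8*q^2 + 2.4*q + 2.53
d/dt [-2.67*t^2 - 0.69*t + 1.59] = -5.34*t - 0.69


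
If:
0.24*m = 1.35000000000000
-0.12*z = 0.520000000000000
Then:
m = 5.62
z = -4.33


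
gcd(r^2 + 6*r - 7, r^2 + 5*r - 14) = r + 7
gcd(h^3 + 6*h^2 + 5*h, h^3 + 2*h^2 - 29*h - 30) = h + 1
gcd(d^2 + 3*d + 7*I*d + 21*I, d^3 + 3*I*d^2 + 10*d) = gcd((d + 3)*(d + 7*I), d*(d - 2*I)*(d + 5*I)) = 1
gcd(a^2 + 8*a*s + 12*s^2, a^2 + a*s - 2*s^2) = a + 2*s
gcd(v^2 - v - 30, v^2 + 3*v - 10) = v + 5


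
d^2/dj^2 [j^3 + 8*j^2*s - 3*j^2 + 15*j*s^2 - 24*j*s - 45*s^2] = 6*j + 16*s - 6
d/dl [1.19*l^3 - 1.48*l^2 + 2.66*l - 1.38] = 3.57*l^2 - 2.96*l + 2.66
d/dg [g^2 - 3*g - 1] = 2*g - 3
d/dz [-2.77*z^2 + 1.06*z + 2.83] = 1.06 - 5.54*z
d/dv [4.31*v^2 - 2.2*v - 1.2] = 8.62*v - 2.2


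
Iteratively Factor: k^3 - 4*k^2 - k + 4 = (k - 4)*(k^2 - 1) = (k - 4)*(k + 1)*(k - 1)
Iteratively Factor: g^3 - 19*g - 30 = (g + 2)*(g^2 - 2*g - 15) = (g - 5)*(g + 2)*(g + 3)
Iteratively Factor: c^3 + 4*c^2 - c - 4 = (c + 4)*(c^2 - 1) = (c + 1)*(c + 4)*(c - 1)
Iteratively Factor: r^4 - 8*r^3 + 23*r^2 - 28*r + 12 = (r - 1)*(r^3 - 7*r^2 + 16*r - 12) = (r - 3)*(r - 1)*(r^2 - 4*r + 4) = (r - 3)*(r - 2)*(r - 1)*(r - 2)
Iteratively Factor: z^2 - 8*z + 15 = (z - 5)*(z - 3)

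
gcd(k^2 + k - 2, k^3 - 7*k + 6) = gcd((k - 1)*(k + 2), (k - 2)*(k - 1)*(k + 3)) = k - 1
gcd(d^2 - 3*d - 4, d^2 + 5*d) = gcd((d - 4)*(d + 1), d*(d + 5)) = 1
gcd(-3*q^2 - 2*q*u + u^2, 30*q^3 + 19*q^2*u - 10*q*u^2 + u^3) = q + u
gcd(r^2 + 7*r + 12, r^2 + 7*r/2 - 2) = r + 4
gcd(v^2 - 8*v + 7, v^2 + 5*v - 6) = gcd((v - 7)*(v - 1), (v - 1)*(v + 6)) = v - 1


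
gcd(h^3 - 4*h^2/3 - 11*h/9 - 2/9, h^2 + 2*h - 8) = h - 2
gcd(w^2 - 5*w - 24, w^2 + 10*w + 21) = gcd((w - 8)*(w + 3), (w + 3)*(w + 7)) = w + 3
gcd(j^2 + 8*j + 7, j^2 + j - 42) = j + 7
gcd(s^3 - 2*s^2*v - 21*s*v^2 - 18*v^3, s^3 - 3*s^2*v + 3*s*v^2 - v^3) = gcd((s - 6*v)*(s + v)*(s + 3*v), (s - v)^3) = 1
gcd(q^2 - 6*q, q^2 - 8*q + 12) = q - 6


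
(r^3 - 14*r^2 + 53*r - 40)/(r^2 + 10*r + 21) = (r^3 - 14*r^2 + 53*r - 40)/(r^2 + 10*r + 21)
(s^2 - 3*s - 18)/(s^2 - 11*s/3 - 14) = 3*(s + 3)/(3*s + 7)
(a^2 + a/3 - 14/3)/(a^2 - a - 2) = (a + 7/3)/(a + 1)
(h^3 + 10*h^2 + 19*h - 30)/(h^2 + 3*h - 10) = (h^2 + 5*h - 6)/(h - 2)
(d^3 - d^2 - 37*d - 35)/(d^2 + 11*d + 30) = (d^2 - 6*d - 7)/(d + 6)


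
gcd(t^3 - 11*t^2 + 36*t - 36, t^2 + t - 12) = t - 3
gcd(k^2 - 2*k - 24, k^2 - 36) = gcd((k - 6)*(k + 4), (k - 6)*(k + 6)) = k - 6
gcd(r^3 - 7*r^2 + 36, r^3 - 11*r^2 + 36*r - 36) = r^2 - 9*r + 18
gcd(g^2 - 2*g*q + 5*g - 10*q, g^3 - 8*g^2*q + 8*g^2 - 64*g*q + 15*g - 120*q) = g + 5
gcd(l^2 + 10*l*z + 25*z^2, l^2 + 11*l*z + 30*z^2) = l + 5*z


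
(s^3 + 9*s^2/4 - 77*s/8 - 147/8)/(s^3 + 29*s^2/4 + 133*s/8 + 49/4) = (s - 3)/(s + 2)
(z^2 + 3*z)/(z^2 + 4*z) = (z + 3)/(z + 4)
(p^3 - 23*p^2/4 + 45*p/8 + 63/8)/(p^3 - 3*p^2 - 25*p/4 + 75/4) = (8*p^2 - 22*p - 21)/(2*(4*p^2 - 25))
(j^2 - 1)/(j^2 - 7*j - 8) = (j - 1)/(j - 8)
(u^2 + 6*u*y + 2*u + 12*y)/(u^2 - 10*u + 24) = (u^2 + 6*u*y + 2*u + 12*y)/(u^2 - 10*u + 24)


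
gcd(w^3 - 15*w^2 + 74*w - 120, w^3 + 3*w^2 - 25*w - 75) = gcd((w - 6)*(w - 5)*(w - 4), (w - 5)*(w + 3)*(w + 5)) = w - 5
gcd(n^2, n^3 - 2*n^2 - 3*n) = n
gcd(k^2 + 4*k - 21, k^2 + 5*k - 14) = k + 7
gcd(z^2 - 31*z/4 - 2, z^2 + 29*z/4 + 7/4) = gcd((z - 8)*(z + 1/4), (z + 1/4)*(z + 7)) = z + 1/4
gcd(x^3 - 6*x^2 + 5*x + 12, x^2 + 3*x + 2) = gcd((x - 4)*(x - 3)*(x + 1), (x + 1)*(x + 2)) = x + 1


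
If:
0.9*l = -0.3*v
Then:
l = -0.333333333333333*v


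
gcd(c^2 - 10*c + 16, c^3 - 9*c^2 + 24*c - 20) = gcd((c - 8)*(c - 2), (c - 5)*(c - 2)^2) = c - 2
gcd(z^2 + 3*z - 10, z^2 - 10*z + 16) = z - 2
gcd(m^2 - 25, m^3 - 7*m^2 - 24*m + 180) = m + 5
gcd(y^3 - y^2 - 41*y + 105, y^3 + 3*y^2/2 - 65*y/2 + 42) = y + 7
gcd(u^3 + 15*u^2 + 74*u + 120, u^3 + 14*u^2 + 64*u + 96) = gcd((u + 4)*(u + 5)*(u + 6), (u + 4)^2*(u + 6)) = u^2 + 10*u + 24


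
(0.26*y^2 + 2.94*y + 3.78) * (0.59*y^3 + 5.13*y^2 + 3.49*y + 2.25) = 0.1534*y^5 + 3.0684*y^4 + 18.2198*y^3 + 30.237*y^2 + 19.8072*y + 8.505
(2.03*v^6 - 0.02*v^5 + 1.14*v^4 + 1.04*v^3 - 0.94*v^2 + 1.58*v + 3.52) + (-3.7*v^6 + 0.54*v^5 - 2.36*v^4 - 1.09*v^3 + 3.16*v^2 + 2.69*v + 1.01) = -1.67*v^6 + 0.52*v^5 - 1.22*v^4 - 0.05*v^3 + 2.22*v^2 + 4.27*v + 4.53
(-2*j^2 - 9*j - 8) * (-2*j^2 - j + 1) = 4*j^4 + 20*j^3 + 23*j^2 - j - 8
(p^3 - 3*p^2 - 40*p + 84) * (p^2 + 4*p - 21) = p^5 + p^4 - 73*p^3 - 13*p^2 + 1176*p - 1764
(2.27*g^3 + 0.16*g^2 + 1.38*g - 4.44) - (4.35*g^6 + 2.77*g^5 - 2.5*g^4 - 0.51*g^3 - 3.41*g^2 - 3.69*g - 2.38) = -4.35*g^6 - 2.77*g^5 + 2.5*g^4 + 2.78*g^3 + 3.57*g^2 + 5.07*g - 2.06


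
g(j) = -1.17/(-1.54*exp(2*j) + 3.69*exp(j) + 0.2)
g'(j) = -1.17*(3.08*exp(2*j) - 3.69*exp(j))/(-1.54*exp(2*j) + 3.69*exp(j) + 0.2)^2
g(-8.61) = -5.83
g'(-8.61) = 0.02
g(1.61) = 0.06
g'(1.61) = -0.17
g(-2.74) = -2.71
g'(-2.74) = 1.41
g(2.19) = 0.01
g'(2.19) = -0.03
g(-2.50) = -2.38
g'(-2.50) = 1.36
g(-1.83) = -1.56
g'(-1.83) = 1.06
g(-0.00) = -0.50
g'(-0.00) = 0.13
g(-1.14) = -0.96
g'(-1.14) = 0.68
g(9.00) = 0.00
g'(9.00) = 0.00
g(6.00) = 0.00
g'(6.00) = 0.00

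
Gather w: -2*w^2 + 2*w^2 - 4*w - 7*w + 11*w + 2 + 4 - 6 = 0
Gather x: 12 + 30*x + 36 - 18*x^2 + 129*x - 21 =-18*x^2 + 159*x + 27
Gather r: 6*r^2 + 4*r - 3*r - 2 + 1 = 6*r^2 + r - 1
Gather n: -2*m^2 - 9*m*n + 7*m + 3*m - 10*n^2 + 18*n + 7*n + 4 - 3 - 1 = -2*m^2 + 10*m - 10*n^2 + n*(25 - 9*m)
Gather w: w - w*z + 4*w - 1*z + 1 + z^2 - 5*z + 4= w*(5 - z) + z^2 - 6*z + 5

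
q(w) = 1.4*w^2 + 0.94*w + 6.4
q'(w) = 2.8*w + 0.94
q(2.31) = 16.04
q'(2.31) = 7.41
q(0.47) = 7.15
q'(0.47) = 2.26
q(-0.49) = 6.28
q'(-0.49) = -0.43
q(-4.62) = 31.94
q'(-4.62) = -12.00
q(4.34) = 36.85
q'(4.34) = 13.09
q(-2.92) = 15.59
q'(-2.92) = -7.24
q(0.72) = 7.80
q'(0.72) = 2.96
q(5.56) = 54.91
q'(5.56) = 16.51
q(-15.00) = 307.30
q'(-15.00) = -41.06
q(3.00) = 21.82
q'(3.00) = 9.34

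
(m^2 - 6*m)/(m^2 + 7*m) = (m - 6)/(m + 7)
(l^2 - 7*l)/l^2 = (l - 7)/l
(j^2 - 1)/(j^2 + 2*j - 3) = (j + 1)/(j + 3)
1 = 1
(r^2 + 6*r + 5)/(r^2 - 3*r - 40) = (r + 1)/(r - 8)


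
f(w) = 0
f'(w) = 0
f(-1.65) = 0.00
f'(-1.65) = 0.00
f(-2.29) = 0.00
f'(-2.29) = 0.00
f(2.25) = 0.00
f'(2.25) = 0.00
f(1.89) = 0.00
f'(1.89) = 0.00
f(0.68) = 0.00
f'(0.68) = 0.00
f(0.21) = 0.00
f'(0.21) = 0.00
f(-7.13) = 0.00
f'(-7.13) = 0.00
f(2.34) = 0.00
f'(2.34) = 0.00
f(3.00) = 0.00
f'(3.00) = 0.00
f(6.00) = 0.00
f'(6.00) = 0.00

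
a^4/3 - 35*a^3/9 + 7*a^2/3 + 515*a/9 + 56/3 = (a/3 + 1)*(a - 8)*(a - 7)*(a + 1/3)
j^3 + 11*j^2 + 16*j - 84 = (j - 2)*(j + 6)*(j + 7)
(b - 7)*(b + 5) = b^2 - 2*b - 35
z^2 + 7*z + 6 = (z + 1)*(z + 6)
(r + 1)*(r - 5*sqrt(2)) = r^2 - 5*sqrt(2)*r + r - 5*sqrt(2)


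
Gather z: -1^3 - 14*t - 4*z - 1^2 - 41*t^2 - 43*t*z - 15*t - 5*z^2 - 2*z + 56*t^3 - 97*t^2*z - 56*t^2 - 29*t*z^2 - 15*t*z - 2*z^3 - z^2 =56*t^3 - 97*t^2 - 29*t - 2*z^3 + z^2*(-29*t - 6) + z*(-97*t^2 - 58*t - 6) - 2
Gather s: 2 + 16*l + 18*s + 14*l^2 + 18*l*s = 14*l^2 + 16*l + s*(18*l + 18) + 2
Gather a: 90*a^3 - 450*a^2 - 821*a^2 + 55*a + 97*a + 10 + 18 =90*a^3 - 1271*a^2 + 152*a + 28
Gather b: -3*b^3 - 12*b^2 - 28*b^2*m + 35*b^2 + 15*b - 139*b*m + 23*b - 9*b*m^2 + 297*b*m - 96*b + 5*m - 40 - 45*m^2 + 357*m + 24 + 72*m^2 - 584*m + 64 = -3*b^3 + b^2*(23 - 28*m) + b*(-9*m^2 + 158*m - 58) + 27*m^2 - 222*m + 48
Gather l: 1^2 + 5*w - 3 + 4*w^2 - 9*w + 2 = 4*w^2 - 4*w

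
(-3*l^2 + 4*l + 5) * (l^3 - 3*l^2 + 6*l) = -3*l^5 + 13*l^4 - 25*l^3 + 9*l^2 + 30*l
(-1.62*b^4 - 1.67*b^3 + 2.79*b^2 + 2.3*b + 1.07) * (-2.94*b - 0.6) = 4.7628*b^5 + 5.8818*b^4 - 7.2006*b^3 - 8.436*b^2 - 4.5258*b - 0.642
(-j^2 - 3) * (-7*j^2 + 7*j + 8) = 7*j^4 - 7*j^3 + 13*j^2 - 21*j - 24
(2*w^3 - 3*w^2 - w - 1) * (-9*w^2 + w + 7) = -18*w^5 + 29*w^4 + 20*w^3 - 13*w^2 - 8*w - 7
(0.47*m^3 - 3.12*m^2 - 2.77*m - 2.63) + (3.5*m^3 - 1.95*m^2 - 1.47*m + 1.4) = 3.97*m^3 - 5.07*m^2 - 4.24*m - 1.23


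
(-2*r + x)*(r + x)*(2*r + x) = -4*r^3 - 4*r^2*x + r*x^2 + x^3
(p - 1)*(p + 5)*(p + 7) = p^3 + 11*p^2 + 23*p - 35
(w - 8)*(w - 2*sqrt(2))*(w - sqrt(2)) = w^3 - 8*w^2 - 3*sqrt(2)*w^2 + 4*w + 24*sqrt(2)*w - 32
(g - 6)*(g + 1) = g^2 - 5*g - 6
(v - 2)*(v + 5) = v^2 + 3*v - 10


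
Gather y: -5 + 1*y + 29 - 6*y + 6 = 30 - 5*y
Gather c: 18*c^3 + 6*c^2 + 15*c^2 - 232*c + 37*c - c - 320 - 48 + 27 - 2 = 18*c^3 + 21*c^2 - 196*c - 343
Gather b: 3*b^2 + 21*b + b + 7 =3*b^2 + 22*b + 7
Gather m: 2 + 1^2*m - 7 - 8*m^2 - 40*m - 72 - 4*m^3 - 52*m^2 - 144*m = -4*m^3 - 60*m^2 - 183*m - 77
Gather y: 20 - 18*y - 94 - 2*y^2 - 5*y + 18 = -2*y^2 - 23*y - 56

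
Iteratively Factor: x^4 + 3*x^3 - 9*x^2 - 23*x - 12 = (x + 1)*(x^3 + 2*x^2 - 11*x - 12) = (x - 3)*(x + 1)*(x^2 + 5*x + 4) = (x - 3)*(x + 1)^2*(x + 4)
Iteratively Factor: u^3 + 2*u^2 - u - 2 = (u - 1)*(u^2 + 3*u + 2) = (u - 1)*(u + 2)*(u + 1)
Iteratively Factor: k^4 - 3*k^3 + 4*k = (k - 2)*(k^3 - k^2 - 2*k) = k*(k - 2)*(k^2 - k - 2) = k*(k - 2)*(k + 1)*(k - 2)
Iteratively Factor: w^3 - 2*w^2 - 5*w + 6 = (w - 3)*(w^2 + w - 2) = (w - 3)*(w + 2)*(w - 1)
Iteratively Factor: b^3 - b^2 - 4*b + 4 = (b - 1)*(b^2 - 4) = (b - 2)*(b - 1)*(b + 2)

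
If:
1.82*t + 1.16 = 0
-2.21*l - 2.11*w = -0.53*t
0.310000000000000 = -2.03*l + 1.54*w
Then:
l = -0.15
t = -0.64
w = -0.00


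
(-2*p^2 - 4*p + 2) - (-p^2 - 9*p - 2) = -p^2 + 5*p + 4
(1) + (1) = 2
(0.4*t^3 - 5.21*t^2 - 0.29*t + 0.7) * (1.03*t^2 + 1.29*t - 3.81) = 0.412*t^5 - 4.8503*t^4 - 8.5436*t^3 + 20.197*t^2 + 2.0079*t - 2.667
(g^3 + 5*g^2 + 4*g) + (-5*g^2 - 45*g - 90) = g^3 - 41*g - 90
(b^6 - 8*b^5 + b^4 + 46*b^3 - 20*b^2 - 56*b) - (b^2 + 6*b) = b^6 - 8*b^5 + b^4 + 46*b^3 - 21*b^2 - 62*b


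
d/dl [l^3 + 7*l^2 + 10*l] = 3*l^2 + 14*l + 10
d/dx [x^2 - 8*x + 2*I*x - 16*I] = 2*x - 8 + 2*I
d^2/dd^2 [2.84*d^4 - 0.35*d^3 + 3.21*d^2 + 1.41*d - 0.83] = 34.08*d^2 - 2.1*d + 6.42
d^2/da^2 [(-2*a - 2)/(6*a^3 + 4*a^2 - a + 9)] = 4*(-(a + 1)*(18*a^2 + 8*a - 1)^2 + (18*a^2 + 8*a + 2*(a + 1)*(9*a + 2) - 1)*(6*a^3 + 4*a^2 - a + 9))/(6*a^3 + 4*a^2 - a + 9)^3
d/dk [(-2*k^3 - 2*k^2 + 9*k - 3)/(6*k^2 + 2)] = (-6*k^4 - 33*k^2 + 14*k + 9)/(2*(9*k^4 + 6*k^2 + 1))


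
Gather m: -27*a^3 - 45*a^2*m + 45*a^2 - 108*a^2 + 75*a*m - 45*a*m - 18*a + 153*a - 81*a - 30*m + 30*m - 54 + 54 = -27*a^3 - 63*a^2 + 54*a + m*(-45*a^2 + 30*a)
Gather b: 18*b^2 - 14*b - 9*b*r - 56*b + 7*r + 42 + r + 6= 18*b^2 + b*(-9*r - 70) + 8*r + 48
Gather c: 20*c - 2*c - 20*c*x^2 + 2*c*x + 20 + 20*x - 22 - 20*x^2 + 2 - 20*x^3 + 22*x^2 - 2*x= c*(-20*x^2 + 2*x + 18) - 20*x^3 + 2*x^2 + 18*x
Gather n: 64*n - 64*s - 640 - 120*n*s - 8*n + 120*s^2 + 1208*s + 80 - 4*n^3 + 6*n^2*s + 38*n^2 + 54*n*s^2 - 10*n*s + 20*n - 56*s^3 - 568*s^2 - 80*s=-4*n^3 + n^2*(6*s + 38) + n*(54*s^2 - 130*s + 76) - 56*s^3 - 448*s^2 + 1064*s - 560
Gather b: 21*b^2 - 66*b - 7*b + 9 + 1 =21*b^2 - 73*b + 10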